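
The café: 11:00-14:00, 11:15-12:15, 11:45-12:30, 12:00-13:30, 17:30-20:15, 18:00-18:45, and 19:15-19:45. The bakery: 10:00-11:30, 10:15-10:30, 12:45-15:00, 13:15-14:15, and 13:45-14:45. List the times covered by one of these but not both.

First set merges to 11:00–14:00, 17:30–20:15.
Second set merges to 10:00–11:30, 12:45–15:00.
Only in the first: 11:30–12:45, 17:30–20:15.
Only in the second: 10:00–11:00, 14:00–15:00.
Together these are the periods covered by exactly one.

10:00–11:00, 11:30–12:45, 14:00–15:00, 17:30–20:15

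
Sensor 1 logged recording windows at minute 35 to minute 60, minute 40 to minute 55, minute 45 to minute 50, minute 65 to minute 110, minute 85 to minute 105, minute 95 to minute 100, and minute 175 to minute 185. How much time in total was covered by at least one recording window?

80 minutes

Merged: minute 35 to minute 60, minute 65 to minute 110, minute 175 to minute 185.
Lengths: 25 minutes + 45 minutes + 10 minutes = 80 minutes.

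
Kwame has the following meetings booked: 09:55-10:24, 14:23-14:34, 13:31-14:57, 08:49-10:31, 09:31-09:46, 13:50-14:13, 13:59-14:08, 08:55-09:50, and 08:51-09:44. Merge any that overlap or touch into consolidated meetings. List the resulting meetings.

08:49-10:31, 13:31-14:57

Sort by start: 08:49-10:31, 08:51-09:44, 08:55-09:50, 09:31-09:46, 09:55-10:24, 13:31-14:57, 13:50-14:13, 13:59-14:08, 14:23-14:34.
08:51-09:44 overlaps/touches 08:49-10:31 → extend to 08:49-10:31.
08:55-09:50 overlaps/touches 08:49-10:31 → extend to 08:49-10:31.
09:31-09:46 overlaps/touches 08:49-10:31 → extend to 08:49-10:31.
09:55-10:24 overlaps/touches 08:49-10:31 → extend to 08:49-10:31.
13:31-14:57 is disjoint → start new block.
13:50-14:13 overlaps/touches 13:31-14:57 → extend to 13:31-14:57.
13:59-14:08 overlaps/touches 13:31-14:57 → extend to 13:31-14:57.
14:23-14:34 overlaps/touches 13:31-14:57 → extend to 13:31-14:57.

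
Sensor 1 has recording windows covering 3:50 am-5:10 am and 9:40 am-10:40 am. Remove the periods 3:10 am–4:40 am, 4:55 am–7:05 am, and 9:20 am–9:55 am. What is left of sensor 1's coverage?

3:50 am–5:10 am with B removed leaves 4:40 am–4:55 am.
9:40 am–10:40 am with B removed leaves 9:55 am–10:40 am.

4:40 am–4:55 am, 9:55 am–10:40 am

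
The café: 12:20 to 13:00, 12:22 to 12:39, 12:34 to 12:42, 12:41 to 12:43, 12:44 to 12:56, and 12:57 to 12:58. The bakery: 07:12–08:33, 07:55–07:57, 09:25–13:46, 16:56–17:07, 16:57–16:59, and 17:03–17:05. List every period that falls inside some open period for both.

12:20–13:00

A, merged: 12:20–13:00.
B, merged: 07:12–08:33, 09:25–13:46, 16:56–17:07.
12:20–13:00 ∩ B → 12:20–13:00.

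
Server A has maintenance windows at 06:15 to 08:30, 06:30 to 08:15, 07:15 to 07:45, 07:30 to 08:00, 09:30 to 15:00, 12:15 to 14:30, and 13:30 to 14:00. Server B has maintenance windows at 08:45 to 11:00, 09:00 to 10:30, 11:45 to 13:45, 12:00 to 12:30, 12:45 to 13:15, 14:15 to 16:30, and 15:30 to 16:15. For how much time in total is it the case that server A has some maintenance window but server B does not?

3 h 30 min

First set merges to 06:15-08:30, 09:30-15:00.
Second set merges to 08:45-11:00, 11:45-13:45, 14:15-16:30.
A \ B = 06:15-08:30, 11:00-11:45, 13:45-14:15.
Total: 2 h 15 min + 45 min + 30 min = 3 h 30 min.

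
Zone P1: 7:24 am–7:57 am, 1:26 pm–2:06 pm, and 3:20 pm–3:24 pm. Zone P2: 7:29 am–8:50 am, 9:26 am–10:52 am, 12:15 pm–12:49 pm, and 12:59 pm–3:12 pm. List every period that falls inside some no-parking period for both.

7:29 am-7:57 am, 1:26 pm-2:06 pm

7:24 am-7:57 am overlaps B on 7:29 am-7:57 am.
1:26 pm-2:06 pm overlaps B on 1:26 pm-2:06 pm.
3:20 pm-3:24 pm falls entirely outside B.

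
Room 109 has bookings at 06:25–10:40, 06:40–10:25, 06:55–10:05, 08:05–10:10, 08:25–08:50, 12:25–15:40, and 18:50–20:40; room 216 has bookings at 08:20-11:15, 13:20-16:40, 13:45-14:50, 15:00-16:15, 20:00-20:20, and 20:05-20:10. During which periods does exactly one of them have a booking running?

Merge the first list: 06:25–10:40, 12:25–15:40, 18:50–20:40.
Merge the second list: 08:20–11:15, 13:20–16:40, 20:00–20:20.
A but not B: 06:25–08:20, 12:25–13:20, 18:50–20:00, 20:20–20:40.
B but not A: 10:40–11:15, 15:40–16:40.
Combining gives A △ B.

06:25–08:20, 10:40–11:15, 12:25–13:20, 15:40–16:40, 18:50–20:00, 20:20–20:40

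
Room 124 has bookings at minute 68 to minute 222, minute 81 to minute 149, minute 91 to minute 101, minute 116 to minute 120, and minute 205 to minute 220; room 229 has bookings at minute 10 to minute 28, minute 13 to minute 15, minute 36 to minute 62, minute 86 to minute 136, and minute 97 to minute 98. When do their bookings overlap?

minute 86 to minute 136

First set merges to minute 68 to minute 222.
Second set merges to minute 10 to minute 28, minute 36 to minute 62, minute 86 to minute 136.
minute 68 to minute 222 ∩ B → minute 86 to minute 136.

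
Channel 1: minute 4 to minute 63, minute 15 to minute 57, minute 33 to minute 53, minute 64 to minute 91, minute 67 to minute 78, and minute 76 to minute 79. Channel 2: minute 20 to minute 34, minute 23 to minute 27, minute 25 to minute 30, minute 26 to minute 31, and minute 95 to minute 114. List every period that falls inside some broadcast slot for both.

A, merged: minute 4 to minute 63, minute 64 to minute 91.
B, merged: minute 20 to minute 34, minute 95 to minute 114.
minute 4 to minute 63 overlaps B on minute 20 to minute 34.
minute 64 to minute 91 falls entirely outside B.

minute 20 to minute 34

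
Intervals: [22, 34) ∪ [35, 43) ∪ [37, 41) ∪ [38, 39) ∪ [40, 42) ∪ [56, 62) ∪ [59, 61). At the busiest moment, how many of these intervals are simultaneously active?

Sweep endpoints in order; track running count of active intervals.
Peak of 3 reached at 38.

3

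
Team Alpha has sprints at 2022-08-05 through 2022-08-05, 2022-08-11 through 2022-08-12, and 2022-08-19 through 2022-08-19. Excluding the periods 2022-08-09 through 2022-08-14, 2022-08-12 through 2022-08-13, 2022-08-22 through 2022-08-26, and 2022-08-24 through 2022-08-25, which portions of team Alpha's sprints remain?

2022-08-05 through 2022-08-05, 2022-08-19 through 2022-08-19

Merge the second list: 2022-08-09 through 2022-08-14, 2022-08-22 through 2022-08-26.
2022-08-05 through 2022-08-05 is untouched.
2022-08-11 through 2022-08-12 lies entirely inside B → drops out.
2022-08-19 through 2022-08-19 is untouched.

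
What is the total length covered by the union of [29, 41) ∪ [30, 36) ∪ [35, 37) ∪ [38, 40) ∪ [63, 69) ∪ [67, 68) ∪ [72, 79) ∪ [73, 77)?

Merged: [29, 41), [63, 69), [72, 79).
Lengths: 12 + 6 + 7 = 25.

25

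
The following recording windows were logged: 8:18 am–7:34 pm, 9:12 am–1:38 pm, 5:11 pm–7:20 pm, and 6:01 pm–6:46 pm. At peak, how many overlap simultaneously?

Sweep endpoints in order; track running count of active intervals.
Peak of 3 reached at 6:01 pm.

3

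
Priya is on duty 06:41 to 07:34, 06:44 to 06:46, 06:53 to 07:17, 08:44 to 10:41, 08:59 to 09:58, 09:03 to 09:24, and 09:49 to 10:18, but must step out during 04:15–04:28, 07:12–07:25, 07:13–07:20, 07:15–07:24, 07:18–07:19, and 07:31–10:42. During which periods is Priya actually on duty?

Merge the first list: 06:41–07:34, 08:44–10:41.
Merge the second list: 04:15–04:28, 07:12–07:25, 07:31–10:42.
06:41–07:34 minus B → 06:41–07:12, 07:25–07:31.
08:44–10:41: fully covered by B → removed.

06:41–07:12, 07:25–07:31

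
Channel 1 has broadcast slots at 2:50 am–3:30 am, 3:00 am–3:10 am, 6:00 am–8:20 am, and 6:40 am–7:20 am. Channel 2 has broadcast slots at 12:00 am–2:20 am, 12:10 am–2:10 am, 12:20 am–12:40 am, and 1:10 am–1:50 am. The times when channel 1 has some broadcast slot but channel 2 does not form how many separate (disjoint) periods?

2

First set merges to 2:50 am-3:30 am, 6:00 am-8:20 am.
Second set merges to 12:00 am-2:20 am.
A \ B = 2:50 am-3:30 am, 6:00 am-8:20 am.
That is 2 disjoint pieces.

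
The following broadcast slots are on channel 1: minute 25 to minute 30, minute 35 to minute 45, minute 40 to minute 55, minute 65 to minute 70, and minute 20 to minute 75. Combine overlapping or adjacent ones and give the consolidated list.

minute 20 to minute 75

Sort by start: minute 20 to minute 75, minute 25 to minute 30, minute 35 to minute 45, minute 40 to minute 55, minute 65 to minute 70.
minute 25 to minute 30 overlaps/touches minute 20 to minute 75 → extend to minute 20 to minute 75.
minute 35 to minute 45 overlaps/touches minute 20 to minute 75 → extend to minute 20 to minute 75.
minute 40 to minute 55 overlaps/touches minute 20 to minute 75 → extend to minute 20 to minute 75.
minute 65 to minute 70 overlaps/touches minute 20 to minute 75 → extend to minute 20 to minute 75.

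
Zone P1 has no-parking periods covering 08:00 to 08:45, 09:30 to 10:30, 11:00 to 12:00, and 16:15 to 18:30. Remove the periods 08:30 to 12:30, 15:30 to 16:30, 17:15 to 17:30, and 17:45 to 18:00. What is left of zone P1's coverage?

08:00–08:45 \ B = 08:00–08:30.
09:30–10:30: entirely removed.
11:00–12:00: entirely removed.
16:15–18:30 \ B = 16:30–17:15, 17:30–17:45, 18:00–18:30.

08:00–08:30, 16:30–17:15, 17:30–17:45, 18:00–18:30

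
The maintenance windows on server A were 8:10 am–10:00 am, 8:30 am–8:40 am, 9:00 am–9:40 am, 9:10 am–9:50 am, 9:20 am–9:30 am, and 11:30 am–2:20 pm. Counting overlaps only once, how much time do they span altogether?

4 h 40 min

Merged: 8:10 am–10:00 am, 11:30 am–2:20 pm.
Lengths: 1 h 50 min + 2 h 50 min = 4 h 40 min.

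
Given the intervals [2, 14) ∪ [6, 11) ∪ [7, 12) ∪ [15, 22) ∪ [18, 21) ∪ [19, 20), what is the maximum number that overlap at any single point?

At 7, 3 of the intervals are simultaneously active.
No point has more.

3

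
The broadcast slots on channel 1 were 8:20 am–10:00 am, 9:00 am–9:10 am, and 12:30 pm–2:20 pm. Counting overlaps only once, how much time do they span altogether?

3 h 30 min

Merged: 8:20 am–10:00 am, 12:30 pm–2:20 pm.
Lengths: 1 h 40 min + 1 h 50 min = 3 h 30 min.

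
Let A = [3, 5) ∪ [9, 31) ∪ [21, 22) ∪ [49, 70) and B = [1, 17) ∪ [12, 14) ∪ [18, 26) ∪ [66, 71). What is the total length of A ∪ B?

52

First set merges to [3, 5), [9, 31), [49, 70).
Second set merges to [1, 17), [18, 26), [66, 71).
A ∪ B = [1, 31), [49, 71).
Total: 30 + 22 = 52.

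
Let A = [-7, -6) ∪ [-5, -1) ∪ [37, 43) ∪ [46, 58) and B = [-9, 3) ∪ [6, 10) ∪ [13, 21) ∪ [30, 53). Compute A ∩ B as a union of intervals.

[-7, -6) meets the second set on [-7, -6).
[-5, -1) meets the second set on [-5, -1).
[37, 43) meets the second set on [37, 43).
[46, 58) meets the second set on [46, 53).

[-7, -6) ∪ [-5, -1) ∪ [37, 43) ∪ [46, 53)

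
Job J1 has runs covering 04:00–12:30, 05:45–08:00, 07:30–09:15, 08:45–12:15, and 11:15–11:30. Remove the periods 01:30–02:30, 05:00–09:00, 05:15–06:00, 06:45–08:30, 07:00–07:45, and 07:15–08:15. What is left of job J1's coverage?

First set merges to 04:00–12:30.
Second set merges to 01:30–02:30, 05:00–09:00.
04:00–12:30 minus B → 04:00–05:00, 09:00–12:30.

04:00–05:00, 09:00–12:30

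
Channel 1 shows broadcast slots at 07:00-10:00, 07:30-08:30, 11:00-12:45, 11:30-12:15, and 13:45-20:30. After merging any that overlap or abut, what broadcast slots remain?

07:30–08:30 overlaps/touches 07:00–10:00 → extend to 07:00–10:00.
11:00–12:45 is disjoint → start new block.
11:30–12:15 overlaps/touches 11:00–12:45 → extend to 11:00–12:45.
13:45–20:30 is disjoint → start new block.

07:00–10:00, 11:00–12:45, 13:45–20:30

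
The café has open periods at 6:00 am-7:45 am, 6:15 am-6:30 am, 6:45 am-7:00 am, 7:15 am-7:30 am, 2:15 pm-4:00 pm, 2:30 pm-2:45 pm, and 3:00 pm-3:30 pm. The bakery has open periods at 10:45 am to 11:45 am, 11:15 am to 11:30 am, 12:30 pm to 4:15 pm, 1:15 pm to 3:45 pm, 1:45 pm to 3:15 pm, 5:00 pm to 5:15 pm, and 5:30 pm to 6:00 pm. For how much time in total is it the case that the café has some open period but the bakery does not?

1 h 45 min

Merge the first list: 6:00 am–7:45 am, 2:15 pm–4:00 pm.
Merge the second list: 10:45 am–11:45 am, 12:30 pm–4:15 pm, 5:00 pm–5:15 pm, 5:30 pm–6:00 pm.
A \ B = 6:00 am–7:45 am.
Total: 1 h 45 min.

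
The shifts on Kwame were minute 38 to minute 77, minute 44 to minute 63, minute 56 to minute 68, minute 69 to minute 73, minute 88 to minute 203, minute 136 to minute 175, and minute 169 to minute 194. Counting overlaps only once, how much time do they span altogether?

154 minutes

Merged: minute 38 to minute 77, minute 88 to minute 203.
Lengths: 39 minutes + 115 minutes = 154 minutes.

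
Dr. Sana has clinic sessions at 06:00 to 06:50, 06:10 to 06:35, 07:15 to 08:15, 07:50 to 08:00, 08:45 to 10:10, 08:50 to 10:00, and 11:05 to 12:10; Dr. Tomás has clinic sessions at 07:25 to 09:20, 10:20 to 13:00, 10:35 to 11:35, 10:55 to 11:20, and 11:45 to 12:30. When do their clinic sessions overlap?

Merge the first list: 06:00–06:50, 07:15–08:15, 08:45–10:10, 11:05–12:10.
Merge the second list: 07:25–09:20, 10:20–13:00.
06:00–06:50 falls entirely outside B.
07:15–08:15 overlaps B on 07:25–08:15.
08:45–10:10 overlaps B on 08:45–09:20.
11:05–12:10 overlaps B on 11:05–12:10.

07:25–08:15, 08:45–09:20, 11:05–12:10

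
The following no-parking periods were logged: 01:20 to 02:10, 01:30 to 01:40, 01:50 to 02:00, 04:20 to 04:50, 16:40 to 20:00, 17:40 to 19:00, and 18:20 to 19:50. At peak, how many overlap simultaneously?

3

Sweep endpoints in order; track running count of active intervals.
Peak of 3 reached at 18:20.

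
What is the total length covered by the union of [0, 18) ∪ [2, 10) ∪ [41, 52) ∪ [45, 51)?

29

Merged: [0, 18), [41, 52).
Lengths: 18 + 11 = 29.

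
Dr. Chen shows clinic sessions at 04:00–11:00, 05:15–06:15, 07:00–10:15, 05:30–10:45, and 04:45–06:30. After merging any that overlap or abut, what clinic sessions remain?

Sort by start: 04:00–11:00, 04:45–06:30, 05:15–06:15, 05:30–10:45, 07:00–10:15.
04:45–06:30 overlaps/touches 04:00–11:00 → extend to 04:00–11:00.
05:15–06:15 overlaps/touches 04:00–11:00 → extend to 04:00–11:00.
05:30–10:45 overlaps/touches 04:00–11:00 → extend to 04:00–11:00.
07:00–10:15 overlaps/touches 04:00–11:00 → extend to 04:00–11:00.

04:00–11:00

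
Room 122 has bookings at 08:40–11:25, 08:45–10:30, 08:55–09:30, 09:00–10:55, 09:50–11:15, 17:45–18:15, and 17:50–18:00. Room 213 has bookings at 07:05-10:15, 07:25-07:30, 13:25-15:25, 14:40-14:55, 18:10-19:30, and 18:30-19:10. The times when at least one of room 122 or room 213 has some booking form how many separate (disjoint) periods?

First set merges to 08:40–11:25, 17:45–18:15.
Second set merges to 07:05–10:15, 13:25–15:25, 18:10–19:30.
A ∪ B = 07:05–11:25, 13:25–15:25, 17:45–19:30.
That is 3 disjoint pieces.

3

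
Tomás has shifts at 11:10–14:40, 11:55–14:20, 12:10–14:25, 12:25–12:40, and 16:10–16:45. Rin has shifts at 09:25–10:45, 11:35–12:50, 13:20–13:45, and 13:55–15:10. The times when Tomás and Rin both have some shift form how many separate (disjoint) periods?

3

A, merged: 11:10–14:40, 16:10–16:45.
A ∩ B = 11:35–12:50, 13:20–13:45, 13:55–14:40.
That is 3 disjoint pieces.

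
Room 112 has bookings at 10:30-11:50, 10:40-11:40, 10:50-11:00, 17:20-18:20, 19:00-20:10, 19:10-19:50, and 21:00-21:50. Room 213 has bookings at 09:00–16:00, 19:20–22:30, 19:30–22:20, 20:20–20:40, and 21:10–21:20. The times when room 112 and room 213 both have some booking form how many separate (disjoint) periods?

3

A, merged: 10:30–11:50, 17:20–18:20, 19:00–20:10, 21:00–21:50.
B, merged: 09:00–16:00, 19:20–22:30.
A ∩ B = 10:30–11:50, 19:20–20:10, 21:00–21:50.
That is 3 disjoint pieces.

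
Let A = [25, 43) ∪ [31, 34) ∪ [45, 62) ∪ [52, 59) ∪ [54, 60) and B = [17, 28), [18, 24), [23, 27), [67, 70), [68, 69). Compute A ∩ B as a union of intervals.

[25, 28)

First set merges to [25, 43), [45, 62).
Second set merges to [17, 28), [67, 70).
[25, 43) overlaps B on [25, 28).
[45, 62) falls entirely outside B.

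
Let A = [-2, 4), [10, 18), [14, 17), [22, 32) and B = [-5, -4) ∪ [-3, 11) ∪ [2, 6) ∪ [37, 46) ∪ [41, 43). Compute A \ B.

[11, 18) ∪ [22, 32)

First set merges to [-2, 4), [10, 18), [22, 32).
Second set merges to [-5, -4), [-3, 11), [37, 46).
[-2, 4): entirely removed.
[10, 18) \ B = [11, 18).
[22, 32): nothing removed.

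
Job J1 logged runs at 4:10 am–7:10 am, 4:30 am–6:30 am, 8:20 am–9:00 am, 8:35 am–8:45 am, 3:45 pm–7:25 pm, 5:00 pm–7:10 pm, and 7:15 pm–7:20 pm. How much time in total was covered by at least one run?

7 h 20 min

Merged: 4:10 am-7:10 am, 8:20 am-9:00 am, 3:45 pm-7:25 pm.
Lengths: 3 h + 40 min + 3 h 40 min = 7 h 20 min.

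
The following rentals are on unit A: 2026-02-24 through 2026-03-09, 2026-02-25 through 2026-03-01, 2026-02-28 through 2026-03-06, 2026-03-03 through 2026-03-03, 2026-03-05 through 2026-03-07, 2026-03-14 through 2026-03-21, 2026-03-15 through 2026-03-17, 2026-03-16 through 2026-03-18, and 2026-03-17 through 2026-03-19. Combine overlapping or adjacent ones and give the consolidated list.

2026-02-25 through 2026-03-01 overlaps/touches 2026-02-24 through 2026-03-09 → extend to 2026-02-24 through 2026-03-09.
2026-02-28 through 2026-03-06 overlaps/touches 2026-02-24 through 2026-03-09 → extend to 2026-02-24 through 2026-03-09.
2026-03-03 through 2026-03-03 overlaps/touches 2026-02-24 through 2026-03-09 → extend to 2026-02-24 through 2026-03-09.
2026-03-05 through 2026-03-07 overlaps/touches 2026-02-24 through 2026-03-09 → extend to 2026-02-24 through 2026-03-09.
2026-03-14 through 2026-03-21 is disjoint → start new block.
2026-03-15 through 2026-03-17 overlaps/touches 2026-03-14 through 2026-03-21 → extend to 2026-03-14 through 2026-03-21.
2026-03-16 through 2026-03-18 overlaps/touches 2026-03-14 through 2026-03-21 → extend to 2026-03-14 through 2026-03-21.
2026-03-17 through 2026-03-19 overlaps/touches 2026-03-14 through 2026-03-21 → extend to 2026-03-14 through 2026-03-21.

2026-02-24 through 2026-03-09, 2026-03-14 through 2026-03-21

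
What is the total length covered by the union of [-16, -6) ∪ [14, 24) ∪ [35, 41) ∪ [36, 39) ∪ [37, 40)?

26

Merged: [-16, -6), [14, 24), [35, 41).
Lengths: 10 + 10 + 6 = 26.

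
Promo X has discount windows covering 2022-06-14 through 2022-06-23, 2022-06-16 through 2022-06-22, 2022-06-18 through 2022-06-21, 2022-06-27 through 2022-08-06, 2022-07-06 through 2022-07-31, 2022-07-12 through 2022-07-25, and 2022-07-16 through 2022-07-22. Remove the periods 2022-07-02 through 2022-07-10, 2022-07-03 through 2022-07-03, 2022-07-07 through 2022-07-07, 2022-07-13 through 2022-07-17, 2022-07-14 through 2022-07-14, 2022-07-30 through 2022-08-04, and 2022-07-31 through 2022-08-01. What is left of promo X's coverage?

2022-06-14 through 2022-06-23, 2022-06-27 through 2022-07-01, 2022-07-11 through 2022-07-12, 2022-07-18 through 2022-07-29, 2022-08-05 through 2022-08-06

A, merged: 2022-06-14 through 2022-06-23, 2022-06-27 through 2022-08-06.
B, merged: 2022-07-02 through 2022-07-10, 2022-07-13 through 2022-07-17, 2022-07-30 through 2022-08-04.
2022-06-14 through 2022-06-23: no B overlap → unchanged.
2022-06-27 through 2022-08-06 minus B → 2022-06-27 through 2022-07-01, 2022-07-11 through 2022-07-12, 2022-07-18 through 2022-07-29, 2022-08-05 through 2022-08-06.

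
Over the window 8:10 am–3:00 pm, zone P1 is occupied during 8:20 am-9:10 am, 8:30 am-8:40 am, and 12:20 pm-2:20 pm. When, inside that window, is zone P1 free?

8:10 am-8:20 am, 9:10 am-12:20 pm, 2:20 pm-3:00 pm

Covered (merged): 8:20 am-9:10 am, 12:20 pm-2:20 pm.
Complement within 8:10 am-3:00 pm: 8:10 am-8:20 am, 9:10 am-12:20 pm, 2:20 pm-3:00 pm.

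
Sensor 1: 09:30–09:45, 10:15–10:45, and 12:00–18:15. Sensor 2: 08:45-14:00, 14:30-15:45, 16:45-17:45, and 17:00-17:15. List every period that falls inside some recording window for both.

Merge the second list: 08:45–14:00, 14:30–15:45, 16:45–17:45.
09:30–09:45 ∩ B → 09:30–09:45.
10:15–10:45 ∩ B → 10:15–10:45.
12:00–18:15 ∩ B → 12:00–14:00, 14:30–15:45, 16:45–17:45.

09:30–09:45, 10:15–10:45, 12:00–14:00, 14:30–15:45, 16:45–17:45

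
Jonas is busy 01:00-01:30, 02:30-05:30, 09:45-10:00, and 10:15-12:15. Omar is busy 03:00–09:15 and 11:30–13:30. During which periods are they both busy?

01:00–01:30 falls entirely outside B.
02:30–05:30 overlaps B on 03:00–05:30.
09:45–10:00 falls entirely outside B.
10:15–12:15 overlaps B on 11:30–12:15.

03:00–05:30, 11:30–12:15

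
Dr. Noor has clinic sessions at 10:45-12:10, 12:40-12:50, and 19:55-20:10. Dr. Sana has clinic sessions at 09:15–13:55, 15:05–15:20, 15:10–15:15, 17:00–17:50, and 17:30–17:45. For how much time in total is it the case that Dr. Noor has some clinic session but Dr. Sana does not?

Merge the second list: 09:15–13:55, 15:05–15:20, 17:00–17:50.
A \ B = 19:55–20:10.
Total: 15 min.

15 min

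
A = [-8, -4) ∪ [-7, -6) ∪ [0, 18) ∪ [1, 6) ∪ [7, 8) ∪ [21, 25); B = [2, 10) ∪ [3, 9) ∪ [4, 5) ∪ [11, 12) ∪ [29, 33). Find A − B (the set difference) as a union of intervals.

A, merged: [-8, -4), [0, 18), [21, 25).
B, merged: [2, 10), [11, 12), [29, 33).
[-8, -4) is untouched.
[0, 18) with B removed leaves [0, 2), [10, 11), [12, 18).
[21, 25) is untouched.

[-8, -4) ∪ [0, 2) ∪ [10, 11) ∪ [12, 18) ∪ [21, 25)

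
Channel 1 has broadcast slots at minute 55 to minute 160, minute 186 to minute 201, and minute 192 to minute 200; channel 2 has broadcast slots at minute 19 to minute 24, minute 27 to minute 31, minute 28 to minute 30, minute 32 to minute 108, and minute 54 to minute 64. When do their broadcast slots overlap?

First set merges to minute 55 to minute 160, minute 186 to minute 201.
Second set merges to minute 19 to minute 24, minute 27 to minute 31, minute 32 to minute 108.
minute 55 to minute 160 overlaps B on minute 55 to minute 108.
minute 186 to minute 201 falls entirely outside B.

minute 55 to minute 108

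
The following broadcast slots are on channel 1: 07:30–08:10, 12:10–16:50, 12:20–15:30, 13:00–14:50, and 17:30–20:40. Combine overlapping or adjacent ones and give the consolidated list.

12:10-16:50 is disjoint → start new block.
12:20-15:30 overlaps/touches 12:10-16:50 → extend to 12:10-16:50.
13:00-14:50 overlaps/touches 12:10-16:50 → extend to 12:10-16:50.
17:30-20:40 is disjoint → start new block.

07:30-08:10, 12:10-16:50, 17:30-20:40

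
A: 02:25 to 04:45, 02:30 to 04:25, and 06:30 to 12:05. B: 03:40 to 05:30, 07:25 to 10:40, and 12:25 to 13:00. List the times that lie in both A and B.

03:40-04:45, 07:25-10:40

A, merged: 02:25-04:45, 06:30-12:05.
02:25-04:45 ∩ B → 03:40-04:45.
06:30-12:05 ∩ B → 07:25-10:40.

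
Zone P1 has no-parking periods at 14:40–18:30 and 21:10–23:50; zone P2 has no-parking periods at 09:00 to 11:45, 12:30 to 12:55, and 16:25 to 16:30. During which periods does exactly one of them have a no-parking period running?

A but not B: 14:40–16:25, 16:30–18:30, 21:10–23:50.
B but not A: 09:00–11:45, 12:30–12:55.
Combining gives A △ B.

09:00–11:45, 12:30–12:55, 14:40–16:25, 16:30–18:30, 21:10–23:50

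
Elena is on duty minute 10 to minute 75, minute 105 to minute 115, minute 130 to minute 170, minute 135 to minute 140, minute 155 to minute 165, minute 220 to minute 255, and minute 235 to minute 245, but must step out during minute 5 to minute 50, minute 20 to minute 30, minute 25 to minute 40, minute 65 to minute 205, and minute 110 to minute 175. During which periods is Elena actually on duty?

minute 50 to minute 65, minute 220 to minute 255

A, merged: minute 10 to minute 75, minute 105 to minute 115, minute 130 to minute 170, minute 220 to minute 255.
B, merged: minute 5 to minute 50, minute 65 to minute 205.
minute 10 to minute 75 \ B = minute 50 to minute 65.
minute 105 to minute 115: entirely removed.
minute 130 to minute 170: entirely removed.
minute 220 to minute 255: nothing removed.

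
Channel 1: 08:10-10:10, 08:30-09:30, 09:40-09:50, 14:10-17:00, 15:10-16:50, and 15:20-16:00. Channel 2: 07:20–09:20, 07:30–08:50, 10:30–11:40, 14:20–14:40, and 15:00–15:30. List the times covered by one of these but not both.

07:20–08:10, 09:20–10:10, 10:30–11:40, 14:10–14:20, 14:40–15:00, 15:30–17:00

First set merges to 08:10–10:10, 14:10–17:00.
Second set merges to 07:20–09:20, 10:30–11:40, 14:20–14:40, 15:00–15:30.
Only in the first: 09:20–10:10, 14:10–14:20, 14:40–15:00, 15:30–17:00.
Only in the second: 07:20–08:10, 10:30–11:40.
Together these are the periods covered by exactly one.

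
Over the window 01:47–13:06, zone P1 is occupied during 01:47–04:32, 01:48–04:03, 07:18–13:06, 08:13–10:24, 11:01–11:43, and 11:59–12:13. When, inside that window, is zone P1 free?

The merged coverage is 01:47–04:32, 07:18–13:06.
Complement within 01:47–13:06: 04:32–07:18.

04:32–07:18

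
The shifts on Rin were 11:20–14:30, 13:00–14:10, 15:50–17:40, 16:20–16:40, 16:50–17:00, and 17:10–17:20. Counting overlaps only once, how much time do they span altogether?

5 h

Merged: 11:20–14:30, 15:50–17:40.
Lengths: 3 h 10 min + 1 h 50 min = 5 h.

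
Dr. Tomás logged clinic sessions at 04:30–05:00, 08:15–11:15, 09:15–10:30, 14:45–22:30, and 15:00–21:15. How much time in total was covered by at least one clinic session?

11 h 15 min

Merged: 04:30–05:00, 08:15–11:15, 14:45–22:30.
Lengths: 30 min + 3 h + 7 h 45 min = 11 h 15 min.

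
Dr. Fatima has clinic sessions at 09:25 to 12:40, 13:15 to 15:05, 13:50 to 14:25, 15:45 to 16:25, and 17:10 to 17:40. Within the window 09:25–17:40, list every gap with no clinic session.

12:40–13:15, 15:05–15:45, 16:25–17:10

The merged coverage is 09:25–12:40, 13:15–15:05, 15:45–16:25, 17:10–17:40.
Uncovered inside 09:25–17:40: 12:40–13:15, 15:05–15:45, 16:25–17:10.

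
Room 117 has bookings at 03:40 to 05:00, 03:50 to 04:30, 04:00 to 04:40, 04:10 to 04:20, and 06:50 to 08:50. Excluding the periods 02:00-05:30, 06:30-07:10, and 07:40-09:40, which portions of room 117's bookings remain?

07:10–07:40

Merge the first list: 03:40–05:00, 06:50–08:50.
03:40–05:00: entirely removed.
06:50–08:50 \ B = 07:10–07:40.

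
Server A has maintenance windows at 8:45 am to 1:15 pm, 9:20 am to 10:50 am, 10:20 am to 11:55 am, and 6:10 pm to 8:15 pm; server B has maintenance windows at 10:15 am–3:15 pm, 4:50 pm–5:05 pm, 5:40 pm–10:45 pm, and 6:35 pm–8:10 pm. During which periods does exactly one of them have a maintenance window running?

8:45 am–10:15 am, 1:15 pm–3:15 pm, 4:50 pm–5:05 pm, 5:40 pm–6:10 pm, 8:15 pm–10:45 pm

First set merges to 8:45 am–1:15 pm, 6:10 pm–8:15 pm.
Second set merges to 10:15 am–3:15 pm, 4:50 pm–5:05 pm, 5:40 pm–10:45 pm.
A but not B: 8:45 am–10:15 am.
B but not A: 1:15 pm–3:15 pm, 4:50 pm–5:05 pm, 5:40 pm–6:10 pm, 8:15 pm–10:45 pm.
Combining gives A △ B.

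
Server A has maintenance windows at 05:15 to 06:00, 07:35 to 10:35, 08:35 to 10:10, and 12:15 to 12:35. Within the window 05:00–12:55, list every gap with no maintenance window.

Covered (merged): 05:15–06:00, 07:35–10:35, 12:15–12:35.
Uncovered inside 05:00–12:55: 05:00–05:15, 06:00–07:35, 10:35–12:15, 12:35–12:55.

05:00–05:15, 06:00–07:35, 10:35–12:15, 12:35–12:55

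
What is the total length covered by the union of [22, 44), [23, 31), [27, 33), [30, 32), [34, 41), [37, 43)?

Merged: [22, 44).
Length: 22.

22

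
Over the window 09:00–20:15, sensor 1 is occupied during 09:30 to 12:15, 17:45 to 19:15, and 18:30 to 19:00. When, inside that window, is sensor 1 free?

09:00-09:30, 12:15-17:45, 19:15-20:15

The merged coverage is 09:30-12:15, 17:45-19:15.
Gaps within 09:00-20:15: 09:00-09:30, 12:15-17:45, 19:15-20:15.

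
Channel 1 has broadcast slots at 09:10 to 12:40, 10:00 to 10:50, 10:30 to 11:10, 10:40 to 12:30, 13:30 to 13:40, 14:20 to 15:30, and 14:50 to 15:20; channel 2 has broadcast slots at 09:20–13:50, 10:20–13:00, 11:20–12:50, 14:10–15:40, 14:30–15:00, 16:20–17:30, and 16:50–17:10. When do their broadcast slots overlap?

09:20–12:40, 13:30–13:40, 14:20–15:30

A, merged: 09:10–12:40, 13:30–13:40, 14:20–15:30.
B, merged: 09:20–13:50, 14:10–15:40, 16:20–17:30.
09:10–12:40 ∩ B → 09:20–12:40.
13:30–13:40 ∩ B → 13:30–13:40.
14:20–15:30 ∩ B → 14:20–15:30.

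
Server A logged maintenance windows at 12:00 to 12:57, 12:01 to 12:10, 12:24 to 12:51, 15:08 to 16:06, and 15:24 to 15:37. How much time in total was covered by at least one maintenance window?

Merged: 12:00–12:57, 15:08–16:06.
Lengths: 57 min + 58 min = 1 h 55 min.

1 h 55 min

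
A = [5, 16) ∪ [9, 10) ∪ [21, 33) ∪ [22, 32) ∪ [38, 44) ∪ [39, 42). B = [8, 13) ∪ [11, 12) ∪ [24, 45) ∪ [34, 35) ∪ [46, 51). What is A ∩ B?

[8, 13) ∪ [24, 33) ∪ [38, 44)

A, merged: [5, 16), [21, 33), [38, 44).
B, merged: [8, 13), [24, 45), [46, 51).
[5, 16) meets the second set on [8, 13).
[21, 33) meets the second set on [24, 33).
[38, 44) meets the second set on [38, 44).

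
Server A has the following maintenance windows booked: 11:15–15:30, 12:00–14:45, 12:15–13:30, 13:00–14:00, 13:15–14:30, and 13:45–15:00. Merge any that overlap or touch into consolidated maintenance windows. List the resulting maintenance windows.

11:15–15:30

12:00–14:45 overlaps/touches 11:15–15:30 → extend to 11:15–15:30.
12:15–13:30 overlaps/touches 11:15–15:30 → extend to 11:15–15:30.
13:00–14:00 overlaps/touches 11:15–15:30 → extend to 11:15–15:30.
13:15–14:30 overlaps/touches 11:15–15:30 → extend to 11:15–15:30.
13:45–15:00 overlaps/touches 11:15–15:30 → extend to 11:15–15:30.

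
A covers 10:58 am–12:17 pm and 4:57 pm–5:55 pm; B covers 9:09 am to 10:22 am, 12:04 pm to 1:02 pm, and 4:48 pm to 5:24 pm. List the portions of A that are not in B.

10:58 am–12:04 pm, 5:24 pm–5:55 pm

10:58 am–12:17 pm with B removed leaves 10:58 am–12:04 pm.
4:57 pm–5:55 pm with B removed leaves 5:24 pm–5:55 pm.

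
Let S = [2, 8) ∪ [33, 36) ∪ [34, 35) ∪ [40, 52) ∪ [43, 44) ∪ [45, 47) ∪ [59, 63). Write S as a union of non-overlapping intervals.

[33, 36) is disjoint → start new block.
[34, 35) overlaps/touches [33, 36) → extend to [33, 36).
[40, 52) is disjoint → start new block.
[43, 44) overlaps/touches [40, 52) → extend to [40, 52).
[45, 47) overlaps/touches [40, 52) → extend to [40, 52).
[59, 63) is disjoint → start new block.

[2, 8) ∪ [33, 36) ∪ [40, 52) ∪ [59, 63)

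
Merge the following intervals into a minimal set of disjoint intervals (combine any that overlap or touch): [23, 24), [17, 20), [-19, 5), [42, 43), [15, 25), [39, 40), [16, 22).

Sort by start: [-19, 5), [15, 25), [16, 22), [17, 20), [23, 24), [39, 40), [42, 43).
[15, 25) is disjoint → start new block.
[16, 22) overlaps/touches [15, 25) → extend to [15, 25).
[17, 20) overlaps/touches [15, 25) → extend to [15, 25).
[23, 24) overlaps/touches [15, 25) → extend to [15, 25).
[39, 40) is disjoint → start new block.
[42, 43) is disjoint → start new block.

[-19, 5) ∪ [15, 25) ∪ [39, 40) ∪ [42, 43)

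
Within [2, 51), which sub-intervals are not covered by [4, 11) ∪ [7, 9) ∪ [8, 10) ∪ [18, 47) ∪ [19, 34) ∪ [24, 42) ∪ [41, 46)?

The merged coverage is [4, 11), [18, 47).
Complement within [2, 51): [2, 4), [11, 18), [47, 51).

[2, 4) ∪ [11, 18) ∪ [47, 51)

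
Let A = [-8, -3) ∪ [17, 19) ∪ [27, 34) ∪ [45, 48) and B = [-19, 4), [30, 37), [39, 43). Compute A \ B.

[-8, -3): fully covered by B → removed.
[17, 19): no B overlap → unchanged.
[27, 34) minus B → [27, 30).
[45, 48): no B overlap → unchanged.

[17, 19) ∪ [27, 30) ∪ [45, 48)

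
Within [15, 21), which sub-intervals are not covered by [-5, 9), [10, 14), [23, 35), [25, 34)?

After merging, the occupied span is [-5, 9), [10, 14), [23, 35).
Complement within [15, 21): [15, 21).

[15, 21)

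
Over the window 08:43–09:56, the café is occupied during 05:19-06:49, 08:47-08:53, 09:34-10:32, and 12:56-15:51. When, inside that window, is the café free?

08:43-08:47, 08:53-09:34

Covered (merged): 05:19-06:49, 08:47-08:53, 09:34-10:32, 12:56-15:51.
Gaps within 08:43-09:56: 08:43-08:47, 08:53-09:34.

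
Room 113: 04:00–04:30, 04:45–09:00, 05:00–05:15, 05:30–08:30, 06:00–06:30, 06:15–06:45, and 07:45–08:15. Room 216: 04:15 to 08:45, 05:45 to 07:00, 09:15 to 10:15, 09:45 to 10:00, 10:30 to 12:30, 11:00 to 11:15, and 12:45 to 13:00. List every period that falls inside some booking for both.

First set merges to 04:00-04:30, 04:45-09:00.
Second set merges to 04:15-08:45, 09:15-10:15, 10:30-12:30, 12:45-13:00.
04:00-04:30 meets the second set on 04:15-04:30.
04:45-09:00 meets the second set on 04:45-08:45.

04:15-04:30, 04:45-08:45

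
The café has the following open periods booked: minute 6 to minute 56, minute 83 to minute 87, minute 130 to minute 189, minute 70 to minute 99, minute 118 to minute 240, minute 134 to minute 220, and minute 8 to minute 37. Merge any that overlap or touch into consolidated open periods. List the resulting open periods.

minute 6 to minute 56, minute 70 to minute 99, minute 118 to minute 240

Sort by start: minute 6 to minute 56, minute 8 to minute 37, minute 70 to minute 99, minute 83 to minute 87, minute 118 to minute 240, minute 130 to minute 189, minute 134 to minute 220.
minute 8 to minute 37 overlaps/touches minute 6 to minute 56 → extend to minute 6 to minute 56.
minute 70 to minute 99 is disjoint → start new block.
minute 83 to minute 87 overlaps/touches minute 70 to minute 99 → extend to minute 70 to minute 99.
minute 118 to minute 240 is disjoint → start new block.
minute 130 to minute 189 overlaps/touches minute 118 to minute 240 → extend to minute 118 to minute 240.
minute 134 to minute 220 overlaps/touches minute 118 to minute 240 → extend to minute 118 to minute 240.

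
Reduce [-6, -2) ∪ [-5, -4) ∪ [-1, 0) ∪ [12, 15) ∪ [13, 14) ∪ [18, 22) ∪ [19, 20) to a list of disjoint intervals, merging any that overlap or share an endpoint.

[-5, -4) overlaps/touches [-6, -2) → extend to [-6, -2).
[-1, 0) is disjoint → start new block.
[12, 15) is disjoint → start new block.
[13, 14) overlaps/touches [12, 15) → extend to [12, 15).
[18, 22) is disjoint → start new block.
[19, 20) overlaps/touches [18, 22) → extend to [18, 22).

[-6, -2) ∪ [-1, 0) ∪ [12, 15) ∪ [18, 22)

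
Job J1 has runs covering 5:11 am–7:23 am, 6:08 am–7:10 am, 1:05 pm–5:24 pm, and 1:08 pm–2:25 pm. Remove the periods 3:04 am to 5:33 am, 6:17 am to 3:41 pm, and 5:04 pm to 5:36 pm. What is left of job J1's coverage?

5:33 am–6:17 am, 3:41 pm–5:04 pm

Merge the first list: 5:11 am–7:23 am, 1:05 pm–5:24 pm.
5:11 am–7:23 am \ B = 5:33 am–6:17 am.
1:05 pm–5:24 pm \ B = 3:41 pm–5:04 pm.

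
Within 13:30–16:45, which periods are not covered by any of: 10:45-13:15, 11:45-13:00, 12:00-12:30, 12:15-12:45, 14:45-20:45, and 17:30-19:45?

13:30-14:45

After merging, the occupied span is 10:45-13:15, 14:45-20:45.
Complement within 13:30-16:45: 13:30-14:45.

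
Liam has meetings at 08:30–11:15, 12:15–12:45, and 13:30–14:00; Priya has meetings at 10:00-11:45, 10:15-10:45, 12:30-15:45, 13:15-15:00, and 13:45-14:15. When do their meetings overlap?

10:00–11:15, 12:30–12:45, 13:30–14:00

Merge the second list: 10:00–11:45, 12:30–15:45.
08:30–11:15 meets the second set on 10:00–11:15.
12:15–12:45 meets the second set on 12:30–12:45.
13:30–14:00 meets the second set on 13:30–14:00.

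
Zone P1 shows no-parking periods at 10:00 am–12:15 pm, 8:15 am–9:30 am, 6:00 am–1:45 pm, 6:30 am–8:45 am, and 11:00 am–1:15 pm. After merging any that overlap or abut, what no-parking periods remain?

6:00 am–1:45 pm

Sort by start: 6:00 am–1:45 pm, 6:30 am–8:45 am, 8:15 am–9:30 am, 10:00 am–12:15 pm, 11:00 am–1:15 pm.
6:30 am–8:45 am overlaps/touches 6:00 am–1:45 pm → extend to 6:00 am–1:45 pm.
8:15 am–9:30 am overlaps/touches 6:00 am–1:45 pm → extend to 6:00 am–1:45 pm.
10:00 am–12:15 pm overlaps/touches 6:00 am–1:45 pm → extend to 6:00 am–1:45 pm.
11:00 am–1:15 pm overlaps/touches 6:00 am–1:45 pm → extend to 6:00 am–1:45 pm.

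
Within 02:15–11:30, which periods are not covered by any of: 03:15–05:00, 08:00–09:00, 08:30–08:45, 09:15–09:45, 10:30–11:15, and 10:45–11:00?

Covered (merged): 03:15-05:00, 08:00-09:00, 09:15-09:45, 10:30-11:15.
Complement within 02:15-11:30: 02:15-03:15, 05:00-08:00, 09:00-09:15, 09:45-10:30, 11:15-11:30.

02:15-03:15, 05:00-08:00, 09:00-09:15, 09:45-10:30, 11:15-11:30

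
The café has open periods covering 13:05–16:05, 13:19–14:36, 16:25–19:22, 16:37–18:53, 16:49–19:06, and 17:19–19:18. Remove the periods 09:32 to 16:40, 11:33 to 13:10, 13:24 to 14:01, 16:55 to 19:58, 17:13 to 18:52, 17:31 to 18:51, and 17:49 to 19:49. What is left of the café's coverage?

First set merges to 13:05-16:05, 16:25-19:22.
Second set merges to 09:32-16:40, 16:55-19:58.
13:05-16:05 lies entirely inside B → drops out.
16:25-19:22 with B removed leaves 16:40-16:55.

16:40-16:55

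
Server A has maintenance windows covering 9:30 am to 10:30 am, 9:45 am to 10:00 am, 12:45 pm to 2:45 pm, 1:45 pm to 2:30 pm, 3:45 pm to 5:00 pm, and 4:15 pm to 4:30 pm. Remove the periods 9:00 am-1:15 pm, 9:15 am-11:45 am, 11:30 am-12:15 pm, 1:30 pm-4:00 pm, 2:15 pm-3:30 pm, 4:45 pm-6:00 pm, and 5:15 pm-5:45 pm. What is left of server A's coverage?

A, merged: 9:30 am-10:30 am, 12:45 pm-2:45 pm, 3:45 pm-5:00 pm.
B, merged: 9:00 am-1:15 pm, 1:30 pm-4:00 pm, 4:45 pm-6:00 pm.
9:30 am-10:30 am: entirely removed.
12:45 pm-2:45 pm \ B = 1:15 pm-1:30 pm.
3:45 pm-5:00 pm \ B = 4:00 pm-4:45 pm.

1:15 pm-1:30 pm, 4:00 pm-4:45 pm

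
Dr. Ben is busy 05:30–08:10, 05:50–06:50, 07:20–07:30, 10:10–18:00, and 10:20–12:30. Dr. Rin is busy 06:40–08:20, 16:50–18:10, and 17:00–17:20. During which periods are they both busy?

06:40-08:10, 16:50-18:00

First set merges to 05:30-08:10, 10:10-18:00.
Second set merges to 06:40-08:20, 16:50-18:10.
05:30-08:10 meets the second set on 06:40-08:10.
10:10-18:00 meets the second set on 16:50-18:00.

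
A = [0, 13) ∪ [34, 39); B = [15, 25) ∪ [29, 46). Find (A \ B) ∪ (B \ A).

[0, 13) ∪ [15, 25) ∪ [29, 34) ∪ [39, 46)

A but not B: [0, 13).
B but not A: [15, 25), [29, 34), [39, 46).
Combining gives A △ B.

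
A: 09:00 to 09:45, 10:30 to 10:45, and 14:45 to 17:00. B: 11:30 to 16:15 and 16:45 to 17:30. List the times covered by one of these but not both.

09:00–09:45, 10:30–10:45, 11:30–14:45, 16:15–16:45, 17:00–17:30

Only in the first: 09:00–09:45, 10:30–10:45, 16:15–16:45.
Only in the second: 11:30–14:45, 17:00–17:30.
Together these are the periods covered by exactly one.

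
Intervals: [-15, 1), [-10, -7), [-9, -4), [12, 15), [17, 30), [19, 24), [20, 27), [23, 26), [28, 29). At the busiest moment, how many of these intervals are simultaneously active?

4

Sweep endpoints in order; track running count of active intervals.
Peak of 4 reached at 23.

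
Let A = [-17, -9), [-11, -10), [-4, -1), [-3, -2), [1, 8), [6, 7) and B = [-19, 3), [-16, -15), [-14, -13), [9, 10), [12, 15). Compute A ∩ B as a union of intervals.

[-17, -9) ∪ [-4, -1) ∪ [1, 3)

First set merges to [-17, -9), [-4, -1), [1, 8).
Second set merges to [-19, 3), [9, 10), [12, 15).
[-17, -9) ∩ B → [-17, -9).
[-4, -1) ∩ B → [-4, -1).
[1, 8) ∩ B → [1, 3).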